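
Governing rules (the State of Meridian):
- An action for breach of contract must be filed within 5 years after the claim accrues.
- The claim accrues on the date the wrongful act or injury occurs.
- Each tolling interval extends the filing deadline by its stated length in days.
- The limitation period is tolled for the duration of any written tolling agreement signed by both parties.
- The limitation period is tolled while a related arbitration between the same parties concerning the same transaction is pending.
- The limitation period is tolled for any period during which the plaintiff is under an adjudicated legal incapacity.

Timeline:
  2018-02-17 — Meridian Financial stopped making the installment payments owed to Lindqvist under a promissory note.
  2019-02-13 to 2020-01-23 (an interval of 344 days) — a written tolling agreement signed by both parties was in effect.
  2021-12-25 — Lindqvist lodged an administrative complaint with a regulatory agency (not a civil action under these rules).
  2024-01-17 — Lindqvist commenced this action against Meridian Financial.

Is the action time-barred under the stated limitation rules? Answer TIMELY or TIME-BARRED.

The claim accrued on 2018-02-17, the date of the act.
5 years from 2018-02-17 is 2023-02-17.
The period was tolled for 344 days by the written tolling agreement (2019-02-13 to 2020-01-23), pushing the deadline to 2024-01-27.
Nothing else in the chronology tolls or restarts the period.
Filing on 2024-01-17 beat the 2024-01-27 deadline — the action is timely.

TIMELY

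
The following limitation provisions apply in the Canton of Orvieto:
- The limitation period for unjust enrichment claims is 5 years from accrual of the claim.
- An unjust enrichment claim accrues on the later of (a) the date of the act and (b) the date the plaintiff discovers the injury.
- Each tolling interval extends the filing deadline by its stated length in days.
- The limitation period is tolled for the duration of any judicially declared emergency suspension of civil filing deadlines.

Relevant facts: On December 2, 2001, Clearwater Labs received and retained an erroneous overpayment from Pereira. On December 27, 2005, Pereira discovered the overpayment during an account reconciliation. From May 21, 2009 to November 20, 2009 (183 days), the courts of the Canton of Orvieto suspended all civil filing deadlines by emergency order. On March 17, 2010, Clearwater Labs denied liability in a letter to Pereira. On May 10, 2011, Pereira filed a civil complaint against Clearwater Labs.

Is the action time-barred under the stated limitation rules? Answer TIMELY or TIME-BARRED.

The claim accrued on December 27, 2005 — the later of the December 2, 2001 act and the December 27, 2005 discovery.
Adding the 5 years base period to December 27, 2005 gives a deadline of December 27, 2010, before any tolling.
The period was tolled for 183 days by the emergency suspension of filing deadlines (May 21, 2009 to November 20, 2009), pushing the deadline to June 28, 2011.
Nothing else in the chronology tolls or restarts the period.
Pereira filed on May 10, 2011, before the June 28, 2011 deadline, so the action is timely.

TIMELY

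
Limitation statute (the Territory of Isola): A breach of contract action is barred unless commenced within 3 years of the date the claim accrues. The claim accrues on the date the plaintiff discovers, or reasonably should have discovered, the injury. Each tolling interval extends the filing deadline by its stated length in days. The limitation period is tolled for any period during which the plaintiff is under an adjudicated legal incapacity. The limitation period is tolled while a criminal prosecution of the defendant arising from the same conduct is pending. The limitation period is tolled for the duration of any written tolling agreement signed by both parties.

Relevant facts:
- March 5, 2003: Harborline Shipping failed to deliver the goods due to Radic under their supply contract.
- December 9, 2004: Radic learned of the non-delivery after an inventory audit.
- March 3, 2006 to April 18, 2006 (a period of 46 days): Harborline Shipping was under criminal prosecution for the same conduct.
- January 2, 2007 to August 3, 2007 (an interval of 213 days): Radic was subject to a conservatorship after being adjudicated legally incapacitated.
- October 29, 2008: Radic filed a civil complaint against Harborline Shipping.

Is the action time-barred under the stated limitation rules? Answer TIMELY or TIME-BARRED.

TIME-BARRED

The claim did not accrue until Radic discovered the injury on December 9, 2004; the March 5, 2003 act date does not start the clock under the stated rule.
The untolled deadline — 3 years after December 9, 2004 — is December 9, 2007.
The period was tolled for 46 days by the pending criminal prosecution (March 3, 2006 to April 18, 2006), pushing the deadline to January 24, 2008.
The period was tolled for 213 days by the plaintiff's legal incapacity (January 2, 2007 to August 3, 2007), pushing the deadline to August 24, 2008.
Radic filed on October 29, 2008, after the August 24, 2008 deadline, so the action is time-barred.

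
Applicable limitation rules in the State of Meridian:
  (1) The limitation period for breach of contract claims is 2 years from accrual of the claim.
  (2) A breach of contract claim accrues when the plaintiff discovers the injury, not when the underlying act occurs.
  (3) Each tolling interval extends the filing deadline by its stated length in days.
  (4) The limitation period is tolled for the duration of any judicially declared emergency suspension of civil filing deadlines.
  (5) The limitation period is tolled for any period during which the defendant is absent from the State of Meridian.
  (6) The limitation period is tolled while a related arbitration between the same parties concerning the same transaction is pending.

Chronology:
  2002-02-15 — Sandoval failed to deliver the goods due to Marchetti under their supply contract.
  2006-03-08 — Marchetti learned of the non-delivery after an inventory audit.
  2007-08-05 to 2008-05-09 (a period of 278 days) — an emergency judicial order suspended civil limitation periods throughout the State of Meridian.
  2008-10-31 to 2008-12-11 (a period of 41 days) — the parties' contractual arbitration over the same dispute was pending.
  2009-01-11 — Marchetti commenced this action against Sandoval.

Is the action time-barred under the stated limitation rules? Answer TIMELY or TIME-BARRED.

Accrual is tied to discovery, so the period began on 2006-03-08 rather than on 2002-02-15 when the act occurred.
Adding the 2 years base period to 2006-03-08 gives a deadline of 2008-03-08, before any tolling.
The emergency suspension of filing deadlines from 2007-08-05 to 2008-05-09 tolled the period for 278 days, extending the deadline to 2008-12-11.
Because the pending related arbitration ran from 2008-10-31 to 2008-12-11, the deadline is extended by 41 days to 2009-01-21.
The 2009-01-11 filing precedes the 2009-01-21 deadline; the claim is timely.

TIMELY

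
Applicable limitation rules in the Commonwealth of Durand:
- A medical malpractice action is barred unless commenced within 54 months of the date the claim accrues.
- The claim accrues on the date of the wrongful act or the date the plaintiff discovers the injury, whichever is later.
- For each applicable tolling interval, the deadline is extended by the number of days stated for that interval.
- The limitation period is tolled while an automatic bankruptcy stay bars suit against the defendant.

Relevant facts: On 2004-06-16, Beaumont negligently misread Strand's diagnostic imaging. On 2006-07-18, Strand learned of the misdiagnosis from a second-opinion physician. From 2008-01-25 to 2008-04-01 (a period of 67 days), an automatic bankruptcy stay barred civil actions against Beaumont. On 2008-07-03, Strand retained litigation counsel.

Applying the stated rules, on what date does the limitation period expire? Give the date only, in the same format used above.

The claim accrued on 2006-07-18 — the later of the 2004-06-16 act and the 2006-07-18 discovery.
54 months from 2006-07-18 is 2011-01-18.
Because the automatic bankruptcy stay ran from 2008-01-25 to 2008-04-01, the deadline is extended by 67 days to 2011-03-26.
Nothing else in the chronology tolls or restarts the period.

2011-03-26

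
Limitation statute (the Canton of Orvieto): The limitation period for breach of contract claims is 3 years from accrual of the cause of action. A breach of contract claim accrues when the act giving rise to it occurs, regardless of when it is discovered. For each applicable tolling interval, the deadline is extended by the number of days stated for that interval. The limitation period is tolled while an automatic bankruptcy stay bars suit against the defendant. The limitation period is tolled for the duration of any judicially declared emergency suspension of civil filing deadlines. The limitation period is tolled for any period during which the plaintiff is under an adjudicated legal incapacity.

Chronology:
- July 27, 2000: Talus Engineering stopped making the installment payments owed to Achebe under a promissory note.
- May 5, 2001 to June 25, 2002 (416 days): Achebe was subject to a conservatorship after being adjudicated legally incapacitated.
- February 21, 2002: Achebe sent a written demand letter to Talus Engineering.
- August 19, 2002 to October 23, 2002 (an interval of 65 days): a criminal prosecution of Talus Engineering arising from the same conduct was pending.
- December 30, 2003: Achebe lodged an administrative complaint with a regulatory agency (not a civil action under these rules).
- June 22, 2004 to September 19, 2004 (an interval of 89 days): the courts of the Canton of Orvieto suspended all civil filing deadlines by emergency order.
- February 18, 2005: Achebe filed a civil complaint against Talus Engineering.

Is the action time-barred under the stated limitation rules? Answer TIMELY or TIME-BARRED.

The cause of action accrued on July 27, 2000, the date of the act.
The untolled deadline — 3 years after July 27, 2000 — is July 27, 2003.
The period was tolled for 416 days by the plaintiff's legal incapacity (May 5, 2001 to June 25, 2002), pushing the deadline to September 15, 2004.
The emergency suspension of filing deadlines from June 22, 2004 to September 19, 2004 tolled the period for 89 days, extending the deadline to December 13, 2004.
Although a criminal prosecution ran from August 19, 2002 to October 23, 2002, the stated rules do not make that a tolling event, so it is disregarded.
None of the other events listed affects the running of the period under the stated rules.
The February 18, 2005 filing falls after the December 13, 2004 deadline; the claim is time-barred.

TIME-BARRED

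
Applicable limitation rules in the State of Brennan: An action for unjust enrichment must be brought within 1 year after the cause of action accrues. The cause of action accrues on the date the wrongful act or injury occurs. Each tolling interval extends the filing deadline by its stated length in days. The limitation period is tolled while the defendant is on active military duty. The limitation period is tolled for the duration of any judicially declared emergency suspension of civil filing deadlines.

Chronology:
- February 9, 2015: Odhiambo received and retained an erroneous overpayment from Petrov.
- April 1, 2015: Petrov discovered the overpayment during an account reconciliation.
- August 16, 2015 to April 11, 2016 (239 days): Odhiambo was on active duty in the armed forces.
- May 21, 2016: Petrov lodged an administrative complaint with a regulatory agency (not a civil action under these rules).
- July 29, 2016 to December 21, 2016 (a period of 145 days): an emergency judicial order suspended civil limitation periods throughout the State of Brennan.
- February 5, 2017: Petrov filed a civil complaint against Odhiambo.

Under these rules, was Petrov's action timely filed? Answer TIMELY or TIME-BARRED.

The claim accrued on February 9, 2015, when the wrongful act occurred; under the stated occurrence rule the April 1, 2015 discovery does not delay accrual.
1 year from February 9, 2015 is February 9, 2016.
The defendant's active military service from August 16, 2015 to April 11, 2016 tolled the period for 239 days, extending the deadline to October 5, 2016.
The period was tolled for 145 days by the emergency suspension of filing deadlines (July 29, 2016 to December 21, 2016), pushing the deadline to February 27, 2017.
Nothing else in the chronology tolls or restarts the period.
The February 5, 2017 filing precedes the February 27, 2017 deadline; the claim is timely.

TIMELY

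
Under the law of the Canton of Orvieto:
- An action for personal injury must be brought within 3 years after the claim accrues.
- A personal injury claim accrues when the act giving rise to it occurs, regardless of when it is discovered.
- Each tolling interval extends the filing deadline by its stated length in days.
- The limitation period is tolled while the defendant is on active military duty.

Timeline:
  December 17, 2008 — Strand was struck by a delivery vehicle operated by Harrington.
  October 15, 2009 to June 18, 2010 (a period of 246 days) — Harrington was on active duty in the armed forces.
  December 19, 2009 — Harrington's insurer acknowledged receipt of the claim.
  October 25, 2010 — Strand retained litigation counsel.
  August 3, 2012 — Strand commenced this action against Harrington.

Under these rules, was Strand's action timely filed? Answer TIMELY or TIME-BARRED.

TIMELY

The claim accrued on December 17, 2008, the date of the act.
Adding the 3 years base period to December 17, 2008 gives a deadline of December 17, 2011, before any tolling.
The defendant's active military service from October 15, 2009 to June 18, 2010 tolled the period for 246 days, extending the deadline to August 19, 2012.
Nothing else in the chronology tolls or restarts the period.
Filing on August 3, 2012 beat the August 19, 2012 deadline — the action is timely.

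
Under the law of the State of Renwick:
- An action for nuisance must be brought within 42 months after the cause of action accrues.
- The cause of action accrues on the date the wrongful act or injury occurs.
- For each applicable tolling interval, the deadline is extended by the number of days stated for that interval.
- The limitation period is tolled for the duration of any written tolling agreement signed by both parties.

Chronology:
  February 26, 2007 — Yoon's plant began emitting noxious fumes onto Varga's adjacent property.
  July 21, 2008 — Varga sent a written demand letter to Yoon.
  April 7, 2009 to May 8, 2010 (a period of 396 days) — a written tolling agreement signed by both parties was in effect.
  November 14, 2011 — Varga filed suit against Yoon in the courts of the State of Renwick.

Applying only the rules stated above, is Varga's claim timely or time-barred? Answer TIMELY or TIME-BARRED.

TIME-BARRED

The cause of action accrued on February 26, 2007, the date of the act.
The untolled deadline — 42 months after February 26, 2007 — is August 26, 2010.
Because the written tolling agreement ran from April 7, 2009 to May 8, 2010, the deadline is extended by 396 days to September 26, 2011.
The other events in the timeline have no effect on the limitation period under the stated rules.
The November 14, 2011 filing falls after the September 26, 2011 deadline; the claim is time-barred.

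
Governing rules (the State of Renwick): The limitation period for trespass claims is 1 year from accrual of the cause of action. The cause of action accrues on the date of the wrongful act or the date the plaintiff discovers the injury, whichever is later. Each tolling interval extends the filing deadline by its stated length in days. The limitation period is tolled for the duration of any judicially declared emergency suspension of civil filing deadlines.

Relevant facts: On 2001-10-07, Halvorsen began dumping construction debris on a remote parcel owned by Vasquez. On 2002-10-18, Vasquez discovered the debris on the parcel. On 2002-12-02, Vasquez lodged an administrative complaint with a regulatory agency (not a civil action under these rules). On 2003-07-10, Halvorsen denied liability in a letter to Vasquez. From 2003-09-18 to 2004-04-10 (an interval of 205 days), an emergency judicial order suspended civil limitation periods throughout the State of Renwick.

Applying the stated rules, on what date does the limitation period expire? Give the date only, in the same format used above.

2004-05-10

Taking the later of the act (2001-10-07) and discovery (2002-10-18), the claim accrued on 2002-10-18.
Adding the 1 year base period to 2002-10-18 gives a deadline of 2003-10-18, before any tolling.
Because the emergency suspension of filing deadlines ran from 2003-09-18 to 2004-04-10, the deadline is extended by 205 days to 2004-05-10.
Nothing else in the chronology tolls or restarts the period.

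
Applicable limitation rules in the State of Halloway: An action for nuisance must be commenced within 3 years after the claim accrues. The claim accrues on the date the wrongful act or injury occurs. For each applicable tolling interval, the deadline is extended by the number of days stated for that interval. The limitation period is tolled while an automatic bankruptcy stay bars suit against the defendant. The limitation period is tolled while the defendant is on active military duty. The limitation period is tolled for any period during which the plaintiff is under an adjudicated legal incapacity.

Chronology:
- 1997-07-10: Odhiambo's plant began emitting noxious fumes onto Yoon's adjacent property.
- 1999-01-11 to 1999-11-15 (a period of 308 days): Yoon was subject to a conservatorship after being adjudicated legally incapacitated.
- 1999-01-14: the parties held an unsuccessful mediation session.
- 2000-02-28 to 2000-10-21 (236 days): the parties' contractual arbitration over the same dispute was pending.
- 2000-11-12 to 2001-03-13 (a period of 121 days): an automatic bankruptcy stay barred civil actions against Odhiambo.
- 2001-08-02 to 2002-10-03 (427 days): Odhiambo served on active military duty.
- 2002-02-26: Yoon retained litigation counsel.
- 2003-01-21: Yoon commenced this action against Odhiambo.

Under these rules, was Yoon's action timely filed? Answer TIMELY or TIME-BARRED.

The claim accrued on 1997-07-10, the date of the act.
Adding the 3 years base period to 1997-07-10 gives a deadline of 2000-07-10, before any tolling.
The period was tolled for 308 days by the plaintiff's legal incapacity (1999-01-11 to 1999-11-15), pushing the deadline to 2001-05-14.
Because the automatic bankruptcy stay ran from 2000-11-12 to 2001-03-13, the deadline is extended by 121 days to 2001-09-12.
The period was tolled for 427 days by the defendant's active military service (2001-08-02 to 2002-10-03), pushing the deadline to 2002-11-13.
The pending related arbitration from 2000-02-28 to 2000-10-21 does not toll the period, because no stated rule makes a pending arbitration a tolling event.
The other events in the timeline have no effect on the limitation period under the stated rules.
Yoon filed on 2003-01-21, after the 2002-11-13 deadline, so the action is time-barred.

TIME-BARRED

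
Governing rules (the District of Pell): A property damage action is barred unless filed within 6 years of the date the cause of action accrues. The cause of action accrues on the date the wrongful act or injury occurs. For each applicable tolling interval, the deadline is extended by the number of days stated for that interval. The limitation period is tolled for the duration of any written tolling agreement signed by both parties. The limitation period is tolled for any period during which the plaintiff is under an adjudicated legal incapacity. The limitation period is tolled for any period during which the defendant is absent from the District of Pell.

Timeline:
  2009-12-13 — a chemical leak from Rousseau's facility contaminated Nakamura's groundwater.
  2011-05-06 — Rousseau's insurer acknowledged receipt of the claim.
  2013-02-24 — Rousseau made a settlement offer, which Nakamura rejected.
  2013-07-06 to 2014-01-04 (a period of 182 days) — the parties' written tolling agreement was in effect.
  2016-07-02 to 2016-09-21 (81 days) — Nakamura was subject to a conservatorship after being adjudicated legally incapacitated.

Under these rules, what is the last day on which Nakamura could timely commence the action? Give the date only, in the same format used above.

The limitation period began to run on 2009-12-13.
6 years from 2009-12-13 is 2015-12-13.
The period was tolled for 182 days by the written tolling agreement (2013-07-06 to 2014-01-04), pushing the deadline to 2016-06-12.
By the time the plaintiff's legal incapacity began on 2016-07-02, the limitation period had already expired on 2016-06-12; that interval cannot revive it.
The other events in the timeline have no effect on the limitation period under the stated rules.

2016-06-12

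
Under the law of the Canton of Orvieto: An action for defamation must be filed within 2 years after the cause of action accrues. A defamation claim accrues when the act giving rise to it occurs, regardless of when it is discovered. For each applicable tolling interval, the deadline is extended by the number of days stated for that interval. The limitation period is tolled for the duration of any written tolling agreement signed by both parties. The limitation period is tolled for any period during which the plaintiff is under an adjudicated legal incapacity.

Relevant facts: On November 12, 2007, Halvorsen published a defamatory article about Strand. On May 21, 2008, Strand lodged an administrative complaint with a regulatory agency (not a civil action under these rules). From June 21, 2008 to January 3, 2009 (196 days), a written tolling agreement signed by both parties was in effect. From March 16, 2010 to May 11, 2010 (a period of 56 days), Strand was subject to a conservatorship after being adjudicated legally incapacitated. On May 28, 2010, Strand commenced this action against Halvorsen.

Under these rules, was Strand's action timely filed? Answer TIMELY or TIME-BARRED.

The claim accrued on November 12, 2007, when the wrongful act occurred.
Adding the 2 years base period to November 12, 2007 gives a deadline of November 12, 2009, before any tolling.
Because the written tolling agreement ran from June 21, 2008 to January 3, 2009, the deadline is extended by 196 days to May 27, 2010.
The plaintiff's legal incapacity from March 16, 2010 to May 11, 2010 tolled the period for 56 days, extending the deadline to July 22, 2010.
None of the other events listed affects the running of the period under the stated rules.
Filing on May 28, 2010 beat the July 22, 2010 deadline — the action is timely.

TIMELY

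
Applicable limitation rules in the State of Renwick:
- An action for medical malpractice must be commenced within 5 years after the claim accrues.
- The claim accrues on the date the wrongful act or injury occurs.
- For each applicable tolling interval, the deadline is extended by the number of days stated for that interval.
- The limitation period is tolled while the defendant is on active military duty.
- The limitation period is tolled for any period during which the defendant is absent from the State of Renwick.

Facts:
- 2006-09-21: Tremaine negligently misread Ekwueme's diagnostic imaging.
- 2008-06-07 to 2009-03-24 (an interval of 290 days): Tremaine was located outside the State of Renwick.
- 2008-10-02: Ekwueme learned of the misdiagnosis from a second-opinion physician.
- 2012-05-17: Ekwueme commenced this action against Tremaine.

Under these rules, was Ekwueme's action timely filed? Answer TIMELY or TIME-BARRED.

TIMELY

Because the rule ties accrual to occurrence, the claim accrued on 2006-09-21, not on the 2008-10-02 discovery date.
The untolled deadline — 5 years after 2006-09-21 — is 2011-09-21.
Because the defendant's absence from the jurisdiction ran from 2008-06-07 to 2009-03-24, the deadline is extended by 290 days to 2012-07-07.
Ekwueme filed on 2012-05-17, before the 2012-07-07 deadline, so the action is timely.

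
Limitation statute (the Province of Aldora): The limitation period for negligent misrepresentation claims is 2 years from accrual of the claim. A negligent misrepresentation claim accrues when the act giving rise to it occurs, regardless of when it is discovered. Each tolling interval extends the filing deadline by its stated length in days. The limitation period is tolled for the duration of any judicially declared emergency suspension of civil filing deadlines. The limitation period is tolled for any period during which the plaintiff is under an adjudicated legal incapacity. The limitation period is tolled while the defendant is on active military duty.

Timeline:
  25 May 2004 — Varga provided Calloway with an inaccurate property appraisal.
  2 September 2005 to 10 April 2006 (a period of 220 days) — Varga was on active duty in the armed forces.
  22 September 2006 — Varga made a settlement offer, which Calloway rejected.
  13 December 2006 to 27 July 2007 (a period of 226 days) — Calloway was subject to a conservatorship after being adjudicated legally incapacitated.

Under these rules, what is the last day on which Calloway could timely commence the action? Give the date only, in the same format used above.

The limitation period began to run on 25 May 2004.
2 years from 25 May 2004 is 25 May 2006.
The period was tolled for 220 days by the defendant's active military service (2 September 2005 to 10 April 2006), pushing the deadline to 31 December 2006.
Because the plaintiff's legal incapacity ran from 13 December 2006 to 27 July 2007, the deadline is extended by 226 days to 14 August 2007.
The other events in the timeline have no effect on the limitation period under the stated rules.

14 August 2007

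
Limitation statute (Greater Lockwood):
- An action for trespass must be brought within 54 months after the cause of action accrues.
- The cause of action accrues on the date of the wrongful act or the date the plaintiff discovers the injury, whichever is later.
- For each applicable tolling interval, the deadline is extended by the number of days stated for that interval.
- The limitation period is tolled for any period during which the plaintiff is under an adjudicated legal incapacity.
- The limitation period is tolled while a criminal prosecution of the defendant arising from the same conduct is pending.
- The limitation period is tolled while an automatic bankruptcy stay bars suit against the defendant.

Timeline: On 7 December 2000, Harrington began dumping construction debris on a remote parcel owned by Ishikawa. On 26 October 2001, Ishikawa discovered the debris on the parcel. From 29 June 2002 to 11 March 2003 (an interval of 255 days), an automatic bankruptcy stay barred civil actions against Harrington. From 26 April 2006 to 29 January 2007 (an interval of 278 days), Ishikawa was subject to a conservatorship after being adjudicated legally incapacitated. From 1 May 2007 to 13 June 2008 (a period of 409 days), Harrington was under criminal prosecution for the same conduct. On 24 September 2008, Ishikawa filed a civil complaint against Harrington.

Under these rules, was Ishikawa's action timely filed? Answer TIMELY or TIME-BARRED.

Taking the later of the act (7 December 2000) and discovery (26 October 2001), the claim accrued on 26 October 2001.
54 months from 26 October 2001 is 26 April 2006.
Because the automatic bankruptcy stay ran from 29 June 2002 to 11 March 2003, the deadline is extended by 255 days to 6 January 2007.
The plaintiff's legal incapacity from 26 April 2006 to 29 January 2007 tolled the period for 278 days, extending the deadline to 11 October 2007.
Because the pending criminal prosecution ran from 1 May 2007 to 13 June 2008, the deadline is extended by 409 days to 23 November 2008.
Filing on 24 September 2008 beat the 23 November 2008 deadline — the action is timely.

TIMELY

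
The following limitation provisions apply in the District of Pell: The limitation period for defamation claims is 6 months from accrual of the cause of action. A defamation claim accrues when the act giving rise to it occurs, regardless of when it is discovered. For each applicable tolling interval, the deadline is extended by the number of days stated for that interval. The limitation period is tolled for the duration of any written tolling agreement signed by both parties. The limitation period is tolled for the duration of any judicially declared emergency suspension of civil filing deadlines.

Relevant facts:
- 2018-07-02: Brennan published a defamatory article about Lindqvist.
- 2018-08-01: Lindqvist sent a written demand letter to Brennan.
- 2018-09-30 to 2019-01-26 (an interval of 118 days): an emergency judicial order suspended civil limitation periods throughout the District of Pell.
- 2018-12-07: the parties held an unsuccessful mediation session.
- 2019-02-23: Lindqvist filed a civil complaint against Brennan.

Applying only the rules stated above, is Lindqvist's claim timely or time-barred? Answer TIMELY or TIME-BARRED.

The limitation period began to run on 2018-07-02.
Adding the 6 months base period to 2018-07-02 gives a deadline of 2019-01-02, before any tolling.
Because the emergency suspension of filing deadlines ran from 2018-09-30 to 2019-01-26, the deadline is extended by 118 days to 2019-04-30.
None of the other events listed affects the running of the period under the stated rules.
Lindqvist filed on 2019-02-23, before the 2019-04-30 deadline, so the action is timely.

TIMELY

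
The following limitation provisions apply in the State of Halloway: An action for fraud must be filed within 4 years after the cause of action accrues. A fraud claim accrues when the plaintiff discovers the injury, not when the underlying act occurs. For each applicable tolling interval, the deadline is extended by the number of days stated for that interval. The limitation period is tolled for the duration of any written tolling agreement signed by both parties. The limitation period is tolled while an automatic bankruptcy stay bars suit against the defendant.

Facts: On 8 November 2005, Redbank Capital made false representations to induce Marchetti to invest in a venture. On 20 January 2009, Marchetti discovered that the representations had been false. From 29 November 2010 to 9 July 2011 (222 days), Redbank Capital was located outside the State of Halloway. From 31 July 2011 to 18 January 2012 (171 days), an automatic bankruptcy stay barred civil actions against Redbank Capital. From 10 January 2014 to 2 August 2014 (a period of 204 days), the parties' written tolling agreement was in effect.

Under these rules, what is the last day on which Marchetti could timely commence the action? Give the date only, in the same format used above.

Accrual is tied to discovery, so the period began on 20 January 2009 rather than on 8 November 2005 when the act occurred.
The untolled deadline — 4 years after 20 January 2009 — is 20 January 2013.
Because the automatic bankruptcy stay ran from 31 July 2011 to 18 January 2012, the deadline is extended by 171 days to 10 July 2013.
The written tolling agreement from 10 January 2014 to 2 August 2014 began after the period had already run on 10 July 2013, so it has no tolling effect.
The defendant's absence from the jurisdiction from 29 November 2010 to 9 July 2011 does not toll the period, because no stated rule makes the defendant's absence a tolling event.

10 July 2013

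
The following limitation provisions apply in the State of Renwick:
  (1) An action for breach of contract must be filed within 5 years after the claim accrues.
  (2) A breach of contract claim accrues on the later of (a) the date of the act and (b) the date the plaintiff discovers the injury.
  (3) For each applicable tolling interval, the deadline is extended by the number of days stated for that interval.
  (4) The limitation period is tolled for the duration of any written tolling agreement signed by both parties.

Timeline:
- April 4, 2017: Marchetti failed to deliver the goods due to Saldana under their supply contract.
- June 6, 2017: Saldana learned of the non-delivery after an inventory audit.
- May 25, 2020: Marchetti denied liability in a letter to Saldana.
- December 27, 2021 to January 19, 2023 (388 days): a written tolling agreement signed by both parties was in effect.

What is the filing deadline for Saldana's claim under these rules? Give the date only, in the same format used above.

June 29, 2023

The claim accrued on June 6, 2017 — the later of the April 4, 2017 act and the June 6, 2017 discovery.
Adding the 5 years base period to June 6, 2017 gives a deadline of June 6, 2022, before any tolling.
Because the written tolling agreement ran from December 27, 2021 to January 19, 2023, the deadline is extended by 388 days to June 29, 2023.
Nothing else in the chronology tolls or restarts the period.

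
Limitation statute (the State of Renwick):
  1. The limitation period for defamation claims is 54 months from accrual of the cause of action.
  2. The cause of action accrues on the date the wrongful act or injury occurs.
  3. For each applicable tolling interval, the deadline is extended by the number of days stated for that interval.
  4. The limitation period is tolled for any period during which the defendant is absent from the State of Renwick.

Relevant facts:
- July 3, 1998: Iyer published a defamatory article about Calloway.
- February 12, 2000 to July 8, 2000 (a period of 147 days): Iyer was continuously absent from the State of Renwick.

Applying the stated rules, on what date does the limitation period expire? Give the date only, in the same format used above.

The limitation period began to run on July 3, 1998.
The untolled deadline — 54 months after July 3, 1998 — is January 3, 2003.
The defendant's absence from the jurisdiction from February 12, 2000 to July 8, 2000 tolled the period for 147 days, extending the deadline to May 30, 2003.

May 30, 2003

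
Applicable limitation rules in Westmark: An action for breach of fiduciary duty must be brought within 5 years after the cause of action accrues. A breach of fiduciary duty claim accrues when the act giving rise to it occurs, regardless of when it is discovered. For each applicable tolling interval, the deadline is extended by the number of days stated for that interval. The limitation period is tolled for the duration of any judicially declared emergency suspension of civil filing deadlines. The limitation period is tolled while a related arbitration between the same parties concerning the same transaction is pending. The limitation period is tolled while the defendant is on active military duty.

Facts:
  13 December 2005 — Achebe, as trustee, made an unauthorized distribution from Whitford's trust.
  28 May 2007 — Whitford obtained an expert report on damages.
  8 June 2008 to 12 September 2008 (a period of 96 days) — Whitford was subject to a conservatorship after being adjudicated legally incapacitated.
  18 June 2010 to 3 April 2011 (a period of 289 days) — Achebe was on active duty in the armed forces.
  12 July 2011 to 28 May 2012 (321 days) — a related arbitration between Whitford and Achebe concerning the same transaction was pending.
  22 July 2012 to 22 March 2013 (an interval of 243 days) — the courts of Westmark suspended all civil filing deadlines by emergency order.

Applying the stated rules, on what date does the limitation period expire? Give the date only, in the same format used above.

The cause of action accrued on 13 December 2005, the date of the act.
The untolled deadline — 5 years after 13 December 2005 — is 13 December 2010.
The period was tolled for 289 days by the defendant's active military service (18 June 2010 to 3 April 2011), pushing the deadline to 28 September 2011.
The period was tolled for 321 days by the pending related arbitration (12 July 2011 to 28 May 2012), pushing the deadline to 14 August 2012.
The emergency suspension of filing deadlines from 22 July 2012 to 22 March 2013 tolled the period for 243 days, extending the deadline to 14 April 2013.
Although the plaintiff's incapacity ran from 8 June 2008 to 12 September 2008, the stated rules do not make that a tolling event, so it is disregarded.
The other events in the timeline have no effect on the limitation period under the stated rules.

14 April 2013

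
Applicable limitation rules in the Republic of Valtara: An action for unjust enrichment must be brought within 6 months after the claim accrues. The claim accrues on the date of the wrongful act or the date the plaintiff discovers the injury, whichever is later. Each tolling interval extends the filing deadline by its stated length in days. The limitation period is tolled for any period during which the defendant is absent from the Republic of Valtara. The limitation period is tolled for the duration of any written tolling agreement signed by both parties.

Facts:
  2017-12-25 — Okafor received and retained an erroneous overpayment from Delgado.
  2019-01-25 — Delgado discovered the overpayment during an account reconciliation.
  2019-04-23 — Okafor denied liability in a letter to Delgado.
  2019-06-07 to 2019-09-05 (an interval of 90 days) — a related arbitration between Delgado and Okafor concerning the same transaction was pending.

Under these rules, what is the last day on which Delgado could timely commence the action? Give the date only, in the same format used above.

Because discovery on 2019-01-25 post-dates the 2017-12-25 act, accrual under the later-of rule falls on 2019-01-25.
The untolled deadline — 6 months after 2019-01-25 — is 2019-07-25.
The pending related arbitration from 2019-06-07 to 2019-09-05 does not toll the period, because no stated rule makes a pending arbitration a tolling event.
None of the other events listed affects the running of the period under the stated rules.

2019-07-25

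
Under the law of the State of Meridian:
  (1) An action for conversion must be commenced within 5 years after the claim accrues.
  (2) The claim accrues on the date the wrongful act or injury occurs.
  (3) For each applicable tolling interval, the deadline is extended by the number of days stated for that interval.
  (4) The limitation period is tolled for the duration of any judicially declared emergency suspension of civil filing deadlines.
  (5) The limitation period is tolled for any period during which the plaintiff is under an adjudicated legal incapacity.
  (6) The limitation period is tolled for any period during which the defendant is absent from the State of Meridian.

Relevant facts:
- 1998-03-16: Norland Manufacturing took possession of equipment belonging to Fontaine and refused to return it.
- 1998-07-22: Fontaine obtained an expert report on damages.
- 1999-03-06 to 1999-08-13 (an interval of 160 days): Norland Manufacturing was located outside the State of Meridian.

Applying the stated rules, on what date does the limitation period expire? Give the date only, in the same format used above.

The claim accrued on 1998-03-16, when the wrongful act occurred.
The untolled deadline — 5 years after 1998-03-16 — is 2003-03-16.
The period was tolled for 160 days by the defendant's absence from the jurisdiction (1999-03-06 to 1999-08-13), pushing the deadline to 2003-08-23.
None of the other events listed affects the running of the period under the stated rules.

2003-08-23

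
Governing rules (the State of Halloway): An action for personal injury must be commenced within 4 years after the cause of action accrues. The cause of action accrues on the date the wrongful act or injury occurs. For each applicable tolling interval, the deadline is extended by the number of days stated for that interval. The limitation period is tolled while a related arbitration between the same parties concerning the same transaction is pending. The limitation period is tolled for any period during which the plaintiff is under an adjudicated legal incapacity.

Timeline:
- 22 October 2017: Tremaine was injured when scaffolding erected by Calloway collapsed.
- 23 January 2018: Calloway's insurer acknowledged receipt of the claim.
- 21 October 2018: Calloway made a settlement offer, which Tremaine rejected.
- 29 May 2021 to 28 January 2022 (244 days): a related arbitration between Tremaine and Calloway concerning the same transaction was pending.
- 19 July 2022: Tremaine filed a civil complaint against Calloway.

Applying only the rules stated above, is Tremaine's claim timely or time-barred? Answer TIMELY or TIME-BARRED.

The claim accrued on 22 October 2017, when the wrongful act occurred.
Adding the 4 years base period to 22 October 2017 gives a deadline of 22 October 2021, before any tolling.
The pending related arbitration from 29 May 2021 to 28 January 2022 tolled the period for 244 days, extending the deadline to 23 June 2022.
None of the other events listed affects the running of the period under the stated rules.
Filing on 19 July 2022 missed the 23 June 2022 deadline — the action is time-barred.

TIME-BARRED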